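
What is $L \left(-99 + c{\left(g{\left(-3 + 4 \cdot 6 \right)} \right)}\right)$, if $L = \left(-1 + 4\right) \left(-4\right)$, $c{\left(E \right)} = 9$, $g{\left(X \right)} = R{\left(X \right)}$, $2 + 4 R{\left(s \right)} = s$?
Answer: $1080$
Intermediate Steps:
$R{\left(s \right)} = - \frac{1}{2} + \frac{s}{4}$
$g{\left(X \right)} = - \frac{1}{2} + \frac{X}{4}$
$L = -12$ ($L = 3 \left(-4\right) = -12$)
$L \left(-99 + c{\left(g{\left(-3 + 4 \cdot 6 \right)} \right)}\right) = - 12 \left(-99 + 9\right) = \left(-12\right) \left(-90\right) = 1080$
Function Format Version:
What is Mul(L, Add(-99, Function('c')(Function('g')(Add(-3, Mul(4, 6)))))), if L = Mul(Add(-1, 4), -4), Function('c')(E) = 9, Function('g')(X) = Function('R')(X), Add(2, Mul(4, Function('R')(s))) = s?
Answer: 1080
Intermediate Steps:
Function('R')(s) = Add(Rational(-1, 2), Mul(Rational(1, 4), s))
Function('g')(X) = Add(Rational(-1, 2), Mul(Rational(1, 4), X))
L = -12 (L = Mul(3, -4) = -12)
Mul(L, Add(-99, Function('c')(Function('g')(Add(-3, Mul(4, 6)))))) = Mul(-12, Add(-99, 9)) = Mul(-12, -90) = 1080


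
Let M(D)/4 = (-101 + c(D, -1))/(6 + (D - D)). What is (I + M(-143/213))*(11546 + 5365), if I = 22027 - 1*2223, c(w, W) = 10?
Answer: 333879510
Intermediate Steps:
I = 19804 (I = 22027 - 2223 = 19804)
M(D) = -182/3 (M(D) = 4*((-101 + 10)/(6 + (D - D))) = 4*(-91/(6 + 0)) = 4*(-91/6) = -182/3)
(I + M(-143/213))*(11546 + 5365) = (19804 - 182/3)*(11546 + 5365) = (59230/3)*16911 = 333879510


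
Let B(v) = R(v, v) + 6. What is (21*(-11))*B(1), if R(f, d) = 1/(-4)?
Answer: -5313/4 ≈ -1328.3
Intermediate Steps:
R(f, d) = -¼
B(v) = 23/4 (B(v) = -¼ + 6 = 23/4)
(21*(-11))*B(1) = (21*(-11))*(23/4) = -231*23/4 = -5313/4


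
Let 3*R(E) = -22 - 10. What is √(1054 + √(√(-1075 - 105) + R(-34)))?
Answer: √(9486 + 3*√6*√(-16 + 3*I*√295))/3 ≈ 32.52 + 0.074244*I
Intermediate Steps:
R(E) = -32/3 (R(E) = (-22 - 10)/3 = (⅓)*(-32) = -32/3)
√(1054 + √(√(-1075 - 105) + R(-34))) = √(1054 + √(√(-1075 - 105) - 32/3)) = √(1054 + √(√(-1180) - 32/3)) = √(1054 + √(2*I*√295 - 32/3)) = √(1054 + √(-32/3 + 2*I*√295))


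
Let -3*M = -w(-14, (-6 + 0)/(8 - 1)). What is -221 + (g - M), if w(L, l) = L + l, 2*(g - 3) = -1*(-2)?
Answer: -4453/21 ≈ -212.05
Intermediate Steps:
g = 4 (g = 3 + (-1*(-2))/2 = 3 + (½)*2 = 3 + 1 = 4)
M = -104/21 (M = -(-1)*(-14 + (-6 + 0)/(8 - 1))/3 = -(-1)*(-14 - 6/7)/3 = -(-1)*(-104)/(3*7) = -⅓*104/7 = -104/21 ≈ -4.9524)
-221 + (g - M) = -221 + (4 - 1*(-104/21)) = -221 + (4 + 104/21) = -221 + 188/21 = -4453/21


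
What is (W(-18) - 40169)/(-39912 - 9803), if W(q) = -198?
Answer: 40367/49715 ≈ 0.81197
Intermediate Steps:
(W(-18) - 40169)/(-39912 - 9803) = (-198 - 40169)/(-39912 - 9803) = -40367/(-49715) = -40367*(-1/49715) = 40367/49715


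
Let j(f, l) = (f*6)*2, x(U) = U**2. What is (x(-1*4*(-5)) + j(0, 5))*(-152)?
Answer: -60800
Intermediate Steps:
j(f, l) = 12*f (j(f, l) = (6*f)*2 = 12*f)
(x(-1*4*(-5)) + j(0, 5))*(-152) = ((-1*4*(-5))**2 + 12*0)*(-152) = ((-4*(-5))**2 + 0)*(-152) = (20**2 + 0)*(-152) = (400 + 0)*(-152) = 400*(-152) = -60800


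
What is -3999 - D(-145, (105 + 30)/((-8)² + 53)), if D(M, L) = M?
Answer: -3854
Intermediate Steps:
-3999 - D(-145, (105 + 30)/((-8)² + 53)) = -3999 - 1*(-145) = -3999 + 145 = -3854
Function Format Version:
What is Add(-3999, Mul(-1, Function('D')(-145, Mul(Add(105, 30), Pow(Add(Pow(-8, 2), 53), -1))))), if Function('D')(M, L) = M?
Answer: -3854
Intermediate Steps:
Add(-3999, Mul(-1, Function('D')(-145, Mul(Add(105, 30), Pow(Add(Pow(-8, 2), 53), -1))))) = Add(-3999, Mul(-1, -145)) = Add(-3999, 145) = -3854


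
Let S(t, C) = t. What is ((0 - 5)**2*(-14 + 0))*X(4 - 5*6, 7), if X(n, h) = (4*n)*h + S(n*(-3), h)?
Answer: 227500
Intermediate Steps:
X(n, h) = -3*n + 4*h*n (X(n, h) = (4*n)*h + n*(-3) = 4*h*n - 3*n = -3*n + 4*h*n)
((0 - 5)**2*(-14 + 0))*X(4 - 5*6, 7) = ((0 - 5)**2*(-14 + 0))*((4 - 5*6)*(-3 + 4*7)) = ((-5)**2*(-14))*((4 - 30)*(-3 + 28)) = (25*(-14))*(-26*25) = -350*(-650) = 227500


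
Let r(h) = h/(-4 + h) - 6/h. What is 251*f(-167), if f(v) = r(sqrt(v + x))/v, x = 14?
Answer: 251*(-102*I - 43*sqrt(17))/(2839*(3*sqrt(17) + 4*I)) ≈ -1.3607 - 0.28904*I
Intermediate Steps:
r(h) = -6/h + h/(-4 + h)
f(v) = (38 + v - 6*sqrt(14 + v))/(v*(-4 + sqrt(14 + v))*sqrt(14 + v)) (f(v) = ((24 + (sqrt(v + 14))**2 - 6*sqrt(v + 14))/((sqrt(v + 14))*(-4 + sqrt(v + 14))))/v = ((24 + (sqrt(14 + v))**2 - 6*sqrt(14 + v))/((sqrt(14 + v))*(-4 + sqrt(14 + v))))/v = ((24 + (14 + v) - 6*sqrt(14 + v))/(sqrt(14 + v)*(-4 + sqrt(14 + v))))/v = ((38 + v - 6*sqrt(14 + v))/(sqrt(14 + v)*(-4 + sqrt(14 + v))))/v = ((38 + v - 6*sqrt(14 + v))/((-4 + sqrt(14 + v))*sqrt(14 + v)))/v = (38 + v - 6*sqrt(14 + v))/(v*(-4 + sqrt(14 + v))*sqrt(14 + v)))
251*f(-167) = 251*((38 - 167 - 6*sqrt(14 - 167))/((-167)*(14 - 167 - 4*sqrt(14 - 167)))) = 251*(-(38 - 167 - 18*I*sqrt(17))/(167*(14 - 167 - 12*I*sqrt(17)))) = 251*(-(-129 - 18*I*sqrt(17))/(167*(-153 - 12*I*sqrt(17)))) = -251*(-129 - 18*I*sqrt(17))/(167*(-153 - 12*I*sqrt(17)))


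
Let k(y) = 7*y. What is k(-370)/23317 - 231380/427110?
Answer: -4038076/6185667 ≈ -0.65281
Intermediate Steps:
k(-370)/23317 - 231380/427110 = (7*(-370))/23317 - 231380/427110 = -2590*1/23317 - 231380*1/427110 = -370/3331 - 1006/1857 = -4038076/6185667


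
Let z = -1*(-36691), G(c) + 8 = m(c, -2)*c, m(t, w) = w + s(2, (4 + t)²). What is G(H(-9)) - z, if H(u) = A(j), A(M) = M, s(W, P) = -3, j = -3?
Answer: -36684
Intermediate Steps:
m(t, w) = -3 + w (m(t, w) = w - 3 = -3 + w)
H(u) = -3
G(c) = -8 - 5*c (G(c) = -8 + (-3 - 2)*c = -8 - 5*c)
z = 36691
G(H(-9)) - z = (-8 - 5*(-3)) - 1*36691 = (-8 + 15) - 36691 = 7 - 36691 = -36684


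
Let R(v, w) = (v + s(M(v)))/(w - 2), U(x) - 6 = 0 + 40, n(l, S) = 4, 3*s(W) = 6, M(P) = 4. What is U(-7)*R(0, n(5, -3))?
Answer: 46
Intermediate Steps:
s(W) = 2 (s(W) = (⅓)*6 = 2)
U(x) = 46 (U(x) = 6 + (0 + 40) = 6 + 40 = 46)
R(v, w) = (2 + v)/(-2 + w) (R(v, w) = (v + 2)/(w - 2) = (2 + v)/(-2 + w))
U(-7)*R(0, n(5, -3)) = 46*((2 + 0)/(-2 + 4)) = 46*(2/2) = 46*((½)*2) = 46*1 = 46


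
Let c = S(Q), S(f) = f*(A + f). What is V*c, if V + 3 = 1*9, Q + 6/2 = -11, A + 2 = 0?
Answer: 1344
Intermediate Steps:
A = -2 (A = -2 + 0 = -2)
Q = -14 (Q = -3 - 11 = -14)
S(f) = f*(-2 + f)
V = 6 (V = -3 + 1*9 = -3 + 9 = 6)
c = 224 (c = -14*(-2 - 14) = -14*(-16) = 224)
V*c = 6*224 = 1344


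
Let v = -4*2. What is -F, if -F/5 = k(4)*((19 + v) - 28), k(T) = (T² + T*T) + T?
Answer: -3060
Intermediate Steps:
k(T) = T + 2*T² (k(T) = (T² + T²) + T = 2*T² + T = T + 2*T²)
v = -8
F = 3060 (F = -5*4*(1 + 2*4)*((19 - 8) - 28) = -5*4*(1 + 8)*(11 - 28) = -5*4*9*(-17) = -180*(-17) = -5*(-612) = 3060)
-F = -1*3060 = -3060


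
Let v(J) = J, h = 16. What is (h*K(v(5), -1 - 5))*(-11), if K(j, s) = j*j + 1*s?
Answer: -3344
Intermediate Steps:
K(j, s) = s + j**2 (K(j, s) = j**2 + s = s + j**2)
(h*K(v(5), -1 - 5))*(-11) = (16*((-1 - 5) + 5**2))*(-11) = (16*(-6 + 25))*(-11) = (16*19)*(-11) = 304*(-11) = -3344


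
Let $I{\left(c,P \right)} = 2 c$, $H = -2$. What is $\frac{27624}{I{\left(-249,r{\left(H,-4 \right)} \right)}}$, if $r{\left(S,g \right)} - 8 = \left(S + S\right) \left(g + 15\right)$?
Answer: $- \frac{4604}{83} \approx -55.47$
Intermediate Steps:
$r{\left(S,g \right)} = 8 + 2 S \left(15 + g\right)$ ($r{\left(S,g \right)} = 8 + \left(S + S\right) \left(g + 15\right) = 8 + 2 S \left(15 + g\right)$)
$\frac{27624}{I{\left(-249,r{\left(H,-4 \right)} \right)}} = \frac{27624}{2 \left(-249\right)} = \frac{27624}{-498} = 27624 \left(- \frac{1}{498}\right) = - \frac{4604}{83}$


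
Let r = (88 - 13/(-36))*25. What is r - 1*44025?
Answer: -1505375/36 ≈ -41816.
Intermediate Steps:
r = 79525/36 (r = (88 - 13*(-1/36))*25 = (88 + 13/36)*25 = (3181/36)*25 = 79525/36 ≈ 2209.0)
r - 1*44025 = 79525/36 - 1*44025 = 79525/36 - 44025 = -1505375/36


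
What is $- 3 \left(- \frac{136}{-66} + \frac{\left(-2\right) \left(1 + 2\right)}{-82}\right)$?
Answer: $- \frac{2887}{451} \approx -6.4013$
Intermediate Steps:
$- 3 \left(- \frac{136}{-66} + \frac{\left(-2\right) \left(1 + 2\right)}{-82}\right) = - 3 \left(\left(-136\right) \left(- \frac{1}{66}\right) + \left(-2\right) 3 \left(- \frac{1}{82}\right)\right) = - 3 \left(\frac{68}{33} - - \frac{3}{41}\right) = - 3 \left(\frac{68}{33} + \frac{3}{41}\right) = \left(-3\right) \frac{2887}{1353} = - \frac{2887}{451}$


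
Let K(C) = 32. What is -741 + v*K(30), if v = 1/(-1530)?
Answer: -566881/765 ≈ -741.02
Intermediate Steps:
v = -1/1530 ≈ -0.00065359
-741 + v*K(30) = -741 - 1/1530*32 = -741 - 16/765 = -566881/765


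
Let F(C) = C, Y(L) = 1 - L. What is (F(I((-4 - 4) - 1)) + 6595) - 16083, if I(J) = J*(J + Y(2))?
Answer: -9398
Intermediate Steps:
I(J) = J*(-1 + J) (I(J) = J*(J + (1 - 1*2)) = J*(J + (1 - 2)) = J*(J - 1) = J*(-1 + J))
(F(I((-4 - 4) - 1)) + 6595) - 16083 = (((-4 - 4) - 1)*(-1 + ((-4 - 4) - 1)) + 6595) - 16083 = ((-8 - 1)*(-1 + (-8 - 1)) + 6595) - 16083 = (-9*(-1 - 9) + 6595) - 16083 = (-9*(-10) + 6595) - 16083 = (90 + 6595) - 16083 = 6685 - 16083 = -9398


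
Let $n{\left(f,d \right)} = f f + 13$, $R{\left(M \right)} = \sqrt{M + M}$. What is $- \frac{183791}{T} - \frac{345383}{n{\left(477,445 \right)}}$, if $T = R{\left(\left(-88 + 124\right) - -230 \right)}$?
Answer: $- \frac{345383}{227542} - \frac{183791 \sqrt{133}}{266} \approx -7969.9$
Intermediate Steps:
$R{\left(M \right)} = \sqrt{2} \sqrt{M}$ ($R{\left(M \right)} = \sqrt{2 M} = \sqrt{2} \sqrt{M}$)
$T = 2 \sqrt{133}$ ($T = \sqrt{2} \sqrt{\left(-88 + 124\right) - -230} = \sqrt{2} \sqrt{36 + 230} = \sqrt{2} \sqrt{266} = 2 \sqrt{133} \approx 23.065$)
$n{\left(f,d \right)} = 13 + f^{2}$ ($n{\left(f,d \right)} = f^{2} + 13 = 13 + f^{2}$)
$- \frac{183791}{T} - \frac{345383}{n{\left(477,445 \right)}} = - \frac{183791}{2 \sqrt{133}} - \frac{345383}{13 + 477^{2}} = - 183791 \frac{\sqrt{133}}{266} - \frac{345383}{13 + 227529} = - \frac{183791 \sqrt{133}}{266} - \frac{345383}{227542} = - \frac{345383}{227542} - \frac{183791 \sqrt{133}}{266}$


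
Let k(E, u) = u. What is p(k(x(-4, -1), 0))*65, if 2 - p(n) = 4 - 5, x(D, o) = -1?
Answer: 195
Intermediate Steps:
p(n) = 3 (p(n) = 2 - (4 - 5) = 2 - 1*(-1) = 2 + 1 = 3)
p(k(x(-4, -1), 0))*65 = 3*65 = 195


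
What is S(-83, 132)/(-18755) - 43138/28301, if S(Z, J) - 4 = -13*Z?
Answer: -839703173/530785255 ≈ -1.5820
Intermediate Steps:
S(Z, J) = 4 - 13*Z
S(-83, 132)/(-18755) - 43138/28301 = (4 - 13*(-83))/(-18755) - 43138/28301 = (4 + 1079)*(-1/18755) - 43138*1/28301 = 1083*(-1/18755) - 43138/28301 = -1083/18755 - 43138/28301 = -839703173/530785255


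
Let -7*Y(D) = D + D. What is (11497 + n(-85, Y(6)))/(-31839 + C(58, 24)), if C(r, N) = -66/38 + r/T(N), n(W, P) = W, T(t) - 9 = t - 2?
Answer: -1680417/4688273 ≈ -0.35843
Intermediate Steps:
T(t) = 7 + t (T(t) = 9 + (t - 2) = 9 + (-2 + t) = 7 + t)
Y(D) = -2*D/7 (Y(D) = -(D + D)/7 = -2*D/7)
C(r, N) = -33/19 + r/(7 + N) (C(r, N) = -66/38 + r/(7 + N) = -66*1/38 + r/(7 + N) = -33/19 + r/(7 + N))
(11497 + n(-85, Y(6)))/(-31839 + C(58, 24)) = (11497 - 85)/(-31839 + (-33/19 + 58/(7 + 24))) = 11412/(-31839 + (-33/19 + 58/31)) = 11412/(-31839 + 79/589) = 11412/(-18753092/589) = 11412*(-589/18753092) = -1680417/4688273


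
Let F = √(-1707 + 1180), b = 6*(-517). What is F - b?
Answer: 3102 + I*√527 ≈ 3102.0 + 22.956*I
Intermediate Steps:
b = -3102
F = I*√527 (F = √(-527) = I*√527 ≈ 22.956*I)
F - b = I*√527 - 1*(-3102) = I*√527 + 3102 = 3102 + I*√527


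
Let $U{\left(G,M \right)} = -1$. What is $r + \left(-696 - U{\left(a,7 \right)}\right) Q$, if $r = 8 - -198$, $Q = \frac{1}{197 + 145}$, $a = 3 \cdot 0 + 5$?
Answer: $\frac{69757}{342} \approx 203.97$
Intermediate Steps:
$a = 5$ ($a = 0 + 5 = 5$)
$Q = \frac{1}{342} \approx 0.002924$
$r = 206$ ($r = 8 + 198 = 206$)
$r + \left(-696 - U{\left(a,7 \right)}\right) Q = 206 + \left(-696 - -1\right) \frac{1}{342} = 206 + \left(-696 + 1\right) \frac{1}{342} = 206 - \frac{695}{342} = \frac{69757}{342}$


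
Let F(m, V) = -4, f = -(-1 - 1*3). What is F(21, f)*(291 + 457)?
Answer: -2992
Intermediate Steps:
f = 4 (f = -(-1 - 3) = -1*(-4) = 4)
F(21, f)*(291 + 457) = -4*(291 + 457) = -4*748 = -2992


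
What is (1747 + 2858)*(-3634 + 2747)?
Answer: -4084635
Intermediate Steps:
(1747 + 2858)*(-3634 + 2747) = 4605*(-887) = -4084635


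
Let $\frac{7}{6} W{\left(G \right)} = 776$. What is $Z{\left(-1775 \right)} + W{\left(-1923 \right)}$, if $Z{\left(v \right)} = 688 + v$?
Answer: $- \frac{2953}{7} \approx -421.86$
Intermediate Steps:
$W{\left(G \right)} = \frac{4656}{7}$ ($W{\left(G \right)} = \frac{6}{7} \cdot 776 = \frac{4656}{7}$)
$Z{\left(-1775 \right)} + W{\left(-1923 \right)} = \left(688 - 1775\right) + \frac{4656}{7} = -1087 + \frac{4656}{7} = - \frac{2953}{7}$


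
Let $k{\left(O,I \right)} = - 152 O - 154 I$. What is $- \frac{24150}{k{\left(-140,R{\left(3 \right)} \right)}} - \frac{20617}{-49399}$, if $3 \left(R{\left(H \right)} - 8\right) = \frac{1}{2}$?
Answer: $- \frac{334365173}{423892819} \approx -0.7888$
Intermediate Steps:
$R{\left(H \right)} = \frac{49}{6}$ ($R{\left(H \right)} = 8 + \frac{1}{3 \cdot 2} = 8 + \frac{1}{3} \cdot \frac{1}{2} = 8 + \frac{1}{6} = \frac{49}{6}$)
$k{\left(O,I \right)} = - 154 I - 152 O$
$- \frac{24150}{k{\left(-140,R{\left(3 \right)} \right)}} - \frac{20617}{-49399} = - \frac{24150}{\left(-154\right) \frac{49}{6} - -21280} - \frac{20617}{-49399} = - \frac{24150}{- \frac{3773}{3} + 21280} - - \frac{20617}{49399} = - \frac{24150}{\frac{60067}{3}} + \frac{20617}{49399} = \left(-24150\right) \frac{3}{60067} + \frac{20617}{49399} = - \frac{10350}{8581} + \frac{20617}{49399} = - \frac{334365173}{423892819}$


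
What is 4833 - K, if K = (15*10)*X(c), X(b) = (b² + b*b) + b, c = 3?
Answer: 1683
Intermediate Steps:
X(b) = b + 2*b² (X(b) = (b² + b²) + b = 2*b² + b = b + 2*b²)
K = 3150 (K = (15*10)*(3*(1 + 2*3)) = 150*(3*(1 + 6)) = 150*(3*7) = 150*21 = 3150)
4833 - K = 4833 - 1*3150 = 4833 - 3150 = 1683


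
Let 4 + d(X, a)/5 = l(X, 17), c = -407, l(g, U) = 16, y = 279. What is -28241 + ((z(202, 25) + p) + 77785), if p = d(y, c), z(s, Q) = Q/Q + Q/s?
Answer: 10020235/202 ≈ 49605.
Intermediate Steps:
z(s, Q) = 1 + Q/s
d(X, a) = 60 (d(X, a) = -20 + 5*16 = -20 + 80 = 60)
p = 60
-28241 + ((z(202, 25) + p) + 77785) = -28241 + (((25 + 202)/202 + 60) + 77785) = -28241 + (((1/202)*227 + 60) + 77785) = -28241 + ((227/202 + 60) + 77785) = -28241 + (12347/202 + 77785) = -28241 + 15724917/202 = 10020235/202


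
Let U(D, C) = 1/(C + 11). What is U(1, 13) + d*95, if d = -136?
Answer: -310079/24 ≈ -12920.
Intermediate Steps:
U(D, C) = 1/(11 + C)
U(1, 13) + d*95 = 1/(11 + 13) - 136*95 = 1/24 - 12920 = -310079/24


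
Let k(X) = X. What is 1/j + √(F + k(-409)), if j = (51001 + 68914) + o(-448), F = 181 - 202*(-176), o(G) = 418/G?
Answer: 224/26860751 + 2*√8831 ≈ 187.95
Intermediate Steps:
F = 35733 (F = 181 + 35552 = 35733)
j = 26860751/224 (j = (51001 + 68914) + 418/(-448) = 119915 + 418*(-1/448) = 119915 - 209/224 = 26860751/224 ≈ 1.1991e+5)
1/j + √(F + k(-409)) = 1/(26860751/224) + √(35733 - 409) = 224/26860751 + √35324 = 224/26860751 + 2*√8831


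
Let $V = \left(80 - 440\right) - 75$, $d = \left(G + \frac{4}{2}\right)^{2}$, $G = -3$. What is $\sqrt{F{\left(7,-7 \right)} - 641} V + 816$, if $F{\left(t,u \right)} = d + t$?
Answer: $816 - 435 i \sqrt{633} \approx 816.0 - 10944.0 i$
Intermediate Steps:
$d = 1$ ($d = \left(-3 + \frac{4}{2}\right)^{2} = \left(-3 + 4 \cdot \frac{1}{2}\right)^{2} = \left(-3 + 2\right)^{2} = \left(-1\right)^{2} = 1$)
$F{\left(t,u \right)} = 1 + t$
$V = -435$ ($V = -360 - 75 = -435$)
$\sqrt{F{\left(7,-7 \right)} - 641} V + 816 = \sqrt{\left(1 + 7\right) - 641} \left(-435\right) + 816 = \sqrt{8 - 641} \left(-435\right) + 816 = \sqrt{-633} \left(-435\right) + 816 = i \sqrt{633} \left(-435\right) + 816 = - 435 i \sqrt{633} + 816 = 816 - 435 i \sqrt{633}$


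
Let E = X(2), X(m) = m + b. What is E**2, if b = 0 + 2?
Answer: 16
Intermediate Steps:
b = 2
X(m) = 2 + m (X(m) = m + 2 = 2 + m)
E = 4 (E = 2 + 2 = 4)
E**2 = 4**2 = 16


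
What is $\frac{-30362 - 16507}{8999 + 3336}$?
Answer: $- \frac{46869}{12335} \approx -3.7997$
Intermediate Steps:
$\frac{-30362 - 16507}{8999 + 3336} = - \frac{46869}{12335}$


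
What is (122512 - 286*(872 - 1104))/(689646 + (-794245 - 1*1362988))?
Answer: -188864/1467587 ≈ -0.12869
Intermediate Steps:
(122512 - 286*(872 - 1104))/(689646 + (-794245 - 1*1362988)) = (122512 - 286*(-232))/(689646 + (-794245 - 1362988)) = (122512 + 66352)/(689646 - 2157233) = 188864/(-1467587) = 188864*(-1/1467587) = -188864/1467587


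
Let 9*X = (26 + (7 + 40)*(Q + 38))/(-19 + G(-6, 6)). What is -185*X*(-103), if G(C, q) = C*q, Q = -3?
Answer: -2122727/33 ≈ -64325.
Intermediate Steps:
X = -557/165 (X = ((26 + (7 + 40)*(-3 + 38))/(-19 - 6*6))/9 = ((26 + 47*35)/(-19 - 36))/9 = ((26 + 1645)/(-55))/9 = (1671*(-1/55))/9 = (⅑)*(-1671/55) = -557/165 ≈ -3.3758)
-185*X*(-103) = -185*(-557/165)*(-103) = (20609/33)*(-103) = -2122727/33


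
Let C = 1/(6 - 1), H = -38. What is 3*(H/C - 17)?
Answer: -621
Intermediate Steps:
C = 1/5 ≈ 0.20000
3*(H/C - 17) = 3*(-38/1/5 - 17) = 3*(-38*5 - 17) = 3*(-190 - 17) = 3*(-207) = -621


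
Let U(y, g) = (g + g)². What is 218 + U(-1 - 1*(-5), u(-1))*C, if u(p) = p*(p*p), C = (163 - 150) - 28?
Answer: 158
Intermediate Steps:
C = -15 (C = 13 - 28 = -15)
u(p) = p³ (u(p) = p*p² = p³)
U(y, g) = 4*g² (U(y, g) = (2*g)² = 4*g²)
218 + U(-1 - 1*(-5), u(-1))*C = 218 + (4*((-1)³)²)*(-15) = 218 + (4*(-1)²)*(-15) = 218 + (4*1)*(-15) = 218 + 4*(-15) = 218 - 60 = 158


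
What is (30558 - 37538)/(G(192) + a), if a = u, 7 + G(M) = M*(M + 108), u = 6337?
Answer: -698/6393 ≈ -0.10918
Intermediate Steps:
G(M) = -7 + M*(108 + M) (G(M) = -7 + M*(M + 108) = -7 + M*(108 + M))
a = 6337
(30558 - 37538)/(G(192) + a) = (30558 - 37538)/((-7 + 192² + 108*192) + 6337) = -6980/((-7 + 36864 + 20736) + 6337) = -6980/(57593 + 6337) = -6980/63930 = -6980*1/63930 = -698/6393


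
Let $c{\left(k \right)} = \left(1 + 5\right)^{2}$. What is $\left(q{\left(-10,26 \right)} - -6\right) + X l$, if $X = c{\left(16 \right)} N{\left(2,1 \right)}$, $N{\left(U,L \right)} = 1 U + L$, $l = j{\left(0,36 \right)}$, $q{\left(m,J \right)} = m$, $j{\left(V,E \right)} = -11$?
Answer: $-1192$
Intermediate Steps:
$l = -11$
$N{\left(U,L \right)} = L + U$ ($N{\left(U,L \right)} = U + L = L + U$)
$c{\left(k \right)} = 36$ ($c{\left(k \right)} = 6^{2} = 36$)
$X = 108$ ($X = 36 \left(1 + 2\right) = 36 \cdot 3 = 108$)
$\left(q{\left(-10,26 \right)} - -6\right) + X l = \left(-10 - -6\right) + 108 \left(-11\right) = \left(-10 + 6\right) - 1188 = -4 - 1188 = -1192$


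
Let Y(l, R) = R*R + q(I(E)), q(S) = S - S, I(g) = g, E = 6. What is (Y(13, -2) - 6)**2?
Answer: 4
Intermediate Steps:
q(S) = 0
Y(l, R) = R**2 (Y(l, R) = R*R + 0 = R**2 + 0 = R**2)
(Y(13, -2) - 6)**2 = ((-2)**2 - 6)**2 = (4 - 6)**2 = (-2)**2 = 4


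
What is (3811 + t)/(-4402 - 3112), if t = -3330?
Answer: -37/578 ≈ -0.064014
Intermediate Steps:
(3811 + t)/(-4402 - 3112) = (3811 - 3330)/(-4402 - 3112) = 481/(-7514) = 481*(-1/7514) = -37/578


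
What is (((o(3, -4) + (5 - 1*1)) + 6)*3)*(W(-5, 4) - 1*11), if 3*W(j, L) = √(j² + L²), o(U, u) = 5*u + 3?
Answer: 231 - 7*√41 ≈ 186.18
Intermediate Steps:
o(U, u) = 3 + 5*u
W(j, L) = √(L² + j²)/3 (W(j, L) = √(j² + L²)/3 = √(L² + j²)/3)
(((o(3, -4) + (5 - 1*1)) + 6)*3)*(W(-5, 4) - 1*11) = ((((3 + 5*(-4)) + (5 - 1*1)) + 6)*3)*(√(4² + (-5)²)/3 - 1*11) = ((((3 - 20) + (5 - 1)) + 6)*3)*(√(16 + 25)/3 - 11) = (((-17 + 4) + 6)*3)*(√41/3 - 11) = ((-13 + 6)*3)*(-11 + √41/3) = (-7*3)*(-11 + √41/3) = -21*(-11 + √41/3) = 231 - 7*√41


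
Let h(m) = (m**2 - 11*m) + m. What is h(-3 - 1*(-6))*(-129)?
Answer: 2709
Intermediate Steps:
h(m) = m**2 - 10*m
h(-3 - 1*(-6))*(-129) = ((-3 - 1*(-6))*(-10 + (-3 - 1*(-6))))*(-129) = ((-3 + 6)*(-10 + (-3 + 6)))*(-129) = (3*(-10 + 3))*(-129) = (3*(-7))*(-129) = -21*(-129) = 2709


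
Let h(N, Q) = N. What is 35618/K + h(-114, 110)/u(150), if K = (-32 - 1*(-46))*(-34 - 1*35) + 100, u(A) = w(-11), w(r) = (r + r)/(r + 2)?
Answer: -418028/4763 ≈ -87.766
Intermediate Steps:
w(r) = 2*r/(2 + r) (w(r) = (2*r)/(2 + r) = 2*r/(2 + r))
u(A) = 22/9 (u(A) = 2*(-11)/(2 - 11) = 2*(-11)/(-9) = 2*(-11)*(-1/9) = 22/9)
K = -866 (K = (-32 + 46)*(-34 - 35) + 100 = 14*(-69) + 100 = -966 + 100 = -866)
35618/K + h(-114, 110)/u(150) = 35618/(-866) - 114/22/9 = 35618*(-1/866) - 114*9/22 = -17809/433 - 513/11 = -418028/4763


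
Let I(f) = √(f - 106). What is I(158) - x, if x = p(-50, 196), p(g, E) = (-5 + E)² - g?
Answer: -36531 + 2*√13 ≈ -36524.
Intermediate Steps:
I(f) = √(-106 + f)
x = 36531 (x = (-5 + 196)² - 1*(-50) = 191² + 50 = 36481 + 50 = 36531)
I(158) - x = √(-106 + 158) - 1*36531 = √52 - 36531 = 2*√13 - 36531 = -36531 + 2*√13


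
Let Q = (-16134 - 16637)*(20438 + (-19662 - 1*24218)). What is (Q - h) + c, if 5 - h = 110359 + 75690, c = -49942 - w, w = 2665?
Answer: 768351219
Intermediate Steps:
c = -52607 (c = -49942 - 1*2665 = -49942 - 2665 = -52607)
h = -186044 (h = 5 - (110359 + 75690) = 5 - 1*186049 = 5 - 186049 = -186044)
Q = 768217782 (Q = -32771*(20438 + (-19662 - 24218)) = -32771*(20438 - 43880) = -32771*(-23442) = 768217782)
(Q - h) + c = (768217782 - 1*(-186044)) - 52607 = (768217782 + 186044) - 52607 = 768403826 - 52607 = 768351219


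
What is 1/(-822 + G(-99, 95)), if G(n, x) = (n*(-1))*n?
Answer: -1/10623 ≈ -9.4135e-5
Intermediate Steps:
G(n, x) = -n² (G(n, x) = (-n)*n = -n²)
1/(-822 + G(-99, 95)) = 1/(-822 - 1*(-99)²) = 1/(-822 - 1*9801) = 1/(-822 - 9801) = 1/(-10623) = -1/10623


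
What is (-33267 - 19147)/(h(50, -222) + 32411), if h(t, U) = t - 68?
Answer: -52414/32393 ≈ -1.6181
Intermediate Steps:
h(t, U) = -68 + t
(-33267 - 19147)/(h(50, -222) + 32411) = (-33267 - 19147)/((-68 + 50) + 32411) = -52414/(-18 + 32411) = -52414/32393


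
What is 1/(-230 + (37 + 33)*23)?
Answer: 1/1380 ≈ 0.00072464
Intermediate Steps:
1/(-230 + (37 + 33)*23) = 1/(-230 + 70*23) = 1/(-230 + 1610) = 1/1380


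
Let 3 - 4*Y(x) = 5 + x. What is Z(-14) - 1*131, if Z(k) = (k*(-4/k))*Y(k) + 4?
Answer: -139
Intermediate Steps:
Y(x) = -½ - x/4 (Y(x) = ¾ - (5 + x)/4 = ¾ + (-5/4 - x/4) = -½ - x/4)
Z(k) = 6 + k (Z(k) = (k*(-4/k))*(-½ - k/4) + 4 = -4*(-½ - k/4) + 4 = (2 + k) + 4 = 6 + k)
Z(-14) - 1*131 = (6 - 14) - 1*131 = -8 - 131 = -139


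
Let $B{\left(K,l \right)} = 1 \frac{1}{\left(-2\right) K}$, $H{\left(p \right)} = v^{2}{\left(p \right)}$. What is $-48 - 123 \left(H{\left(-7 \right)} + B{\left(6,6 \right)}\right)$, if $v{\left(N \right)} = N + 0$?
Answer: $- \frac{24259}{4} \approx -6064.8$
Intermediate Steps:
$v{\left(N \right)} = N$
$H{\left(p \right)} = p^{2}$
$B{\left(K,l \right)} = - \frac{1}{2 K}$ ($B{\left(K,l \right)} = 1 \left(- \frac{1}{2 K}\right) = - \frac{1}{2 K}$)
$-48 - 123 \left(H{\left(-7 \right)} + B{\left(6,6 \right)}\right) = -48 - 123 \left(\left(-7\right)^{2} - \frac{1}{2 \cdot 6}\right) = -48 - 123 \left(49 - \frac{1}{12}\right) = -48 - \frac{24067}{4} = - \frac{24259}{4}$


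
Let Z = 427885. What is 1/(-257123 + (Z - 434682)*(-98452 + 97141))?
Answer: 1/8653744 ≈ 1.1556e-7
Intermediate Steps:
1/(-257123 + (Z - 434682)*(-98452 + 97141)) = 1/(-257123 + (427885 - 434682)*(-98452 + 97141)) = 1/(-257123 - 6797*(-1311)) = 1/(-257123 + 8910867) = 1/8653744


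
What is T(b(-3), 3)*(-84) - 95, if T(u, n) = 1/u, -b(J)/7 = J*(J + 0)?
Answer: -281/3 ≈ -93.667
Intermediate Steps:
b(J) = -7*J² (b(J) = -7*J*(J + 0) = -7*J*J = -7*J²)
T(b(-3), 3)*(-84) - 95 = -84/(-7*(-3)²) - 95 = -84/(-7*9) - 95 = -84/(-63) - 95 = -1/63*(-84) - 95 = 4/3 - 95 = -281/3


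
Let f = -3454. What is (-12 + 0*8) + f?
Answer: -3466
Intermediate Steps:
(-12 + 0*8) + f = (-12 + 0*8) - 3454 = (-12 + 0) - 3454 = -12 - 3454 = -3466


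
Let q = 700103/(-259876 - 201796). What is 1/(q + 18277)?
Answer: 461672/8437279041 ≈ 5.4718e-5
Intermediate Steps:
q = -700103/461672 (q = 700103/(-461672) = 700103*(-1/461672) = -700103/461672 ≈ -1.5165)
1/(q + 18277) = 1/(-700103/461672 + 18277) = 1/(8437279041/461672) = 461672/8437279041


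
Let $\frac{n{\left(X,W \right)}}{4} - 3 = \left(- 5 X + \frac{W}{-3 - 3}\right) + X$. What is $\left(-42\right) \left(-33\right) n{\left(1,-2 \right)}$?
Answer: $-3696$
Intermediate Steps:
$n{\left(X,W \right)} = 12 - 16 X - \frac{2 W}{3}$ ($n{\left(X,W \right)} = 12 + 4 \left(\left(- 5 X + \frac{W}{-3 - 3}\right) + X\right) = 12 + 4 \left(\left(- 5 X + \frac{W}{-6}\right) + X\right) = 12 + 4 \left(\left(- 5 X - \frac{W}{6}\right) + X\right) = 12 + 4 \left(- 4 X - \frac{W}{6}\right) = 12 - \left(16 X + \frac{2 W}{3}\right) = 12 - 16 X - \frac{2 W}{3}$)
$\left(-42\right) \left(-33\right) n{\left(1,-2 \right)} = \left(-42\right) \left(-33\right) \left(12 - 16 - - \frac{4}{3}\right) = 1386 \left(12 - 16 + \frac{4}{3}\right) = 1386 \left(- \frac{8}{3}\right) = -3696$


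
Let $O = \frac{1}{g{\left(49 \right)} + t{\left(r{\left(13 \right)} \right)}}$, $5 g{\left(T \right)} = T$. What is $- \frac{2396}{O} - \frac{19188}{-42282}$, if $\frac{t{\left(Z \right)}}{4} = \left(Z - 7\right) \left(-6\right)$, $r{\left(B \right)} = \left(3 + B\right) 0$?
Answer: $- \frac{5003468026}{11745} \approx -4.2601 \cdot 10^{5}$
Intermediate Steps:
$g{\left(T \right)} = \frac{T}{5}$
$r{\left(B \right)} = 0$
$t{\left(Z \right)} = 168 - 24 Z$ ($t{\left(Z \right)} = 4 \left(Z - 7\right) \left(-6\right) = 4 \left(-7 + Z\right) \left(-6\right) = 4 \left(42 - 6 Z\right) = 168 - 24 Z$)
$O = \frac{5}{889}$ ($O = \frac{1}{\frac{1}{5} \cdot 49 + \left(168 - 0\right)} = \frac{1}{\frac{49}{5} + \left(168 + 0\right)} = \frac{1}{\frac{49}{5} + 168} = \frac{1}{\frac{889}{5}} = \frac{5}{889} \approx 0.0056243$)
$- \frac{2396}{O} - \frac{19188}{-42282} = - \frac{2396}{\frac{5}{889}} - \frac{19188}{-42282} = \left(-2396\right) \frac{889}{5} - - \frac{1066}{2349} = - \frac{2130044}{5} + \frac{1066}{2349} = - \frac{5003468026}{11745}$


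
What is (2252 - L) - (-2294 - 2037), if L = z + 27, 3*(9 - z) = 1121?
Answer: 20762/3 ≈ 6920.7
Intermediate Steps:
z = -1094/3 (z = 9 - ⅓*1121 = 9 - 1121/3 = -1094/3 ≈ -364.67)
L = -1013/3 (L = -1094/3 + 27 = -1013/3 ≈ -337.67)
(2252 - L) - (-2294 - 2037) = (2252 - 1*(-1013/3)) - (-2294 - 2037) = (2252 + 1013/3) - 1*(-4331) = 7769/3 + 4331 = 20762/3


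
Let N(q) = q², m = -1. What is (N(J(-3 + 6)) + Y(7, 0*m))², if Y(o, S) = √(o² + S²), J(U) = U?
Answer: 256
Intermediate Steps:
Y(o, S) = √(S² + o²)
(N(J(-3 + 6)) + Y(7, 0*m))² = ((-3 + 6)² + √((0*(-1))² + 7²))² = (3² + √(0² + 49))² = (9 + √(0 + 49))² = (9 + √49)² = (9 + 7)² = 16² = 256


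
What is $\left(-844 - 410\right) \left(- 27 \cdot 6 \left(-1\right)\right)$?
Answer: $-203148$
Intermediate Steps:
$\left(-844 - 410\right) \left(- 27 \cdot 6 \left(-1\right)\right) = - 1254 \left(\left(-27\right) \left(-6\right)\right) = \left(-1254\right) 162 = -203148$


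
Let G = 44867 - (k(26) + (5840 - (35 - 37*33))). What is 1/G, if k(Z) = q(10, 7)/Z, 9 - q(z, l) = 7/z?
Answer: 260/9838577 ≈ 2.6427e-5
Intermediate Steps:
q(z, l) = 9 - 7/z
k(Z) = 83/(10*Z) (k(Z) = (9 - 7/10)/Z = 83/(10*Z))
G = 9838577/260 (G = 44867 - ((83/10)/26 + (5840 - (35 - 37*33))) = 44867 - ((83/10)*(1/26) + (5840 - (35 - 1221))) = 44867 - (83/260 + (5840 - 1*(-1186))) = 44867 - (83/260 + (5840 + 1186)) = 44867 - (83/260 + 7026) = 44867 - 1*1826843/260 = 44867 - 1826843/260 = 9838577/260 ≈ 37841.)
1/G = 1/(9838577/260) = 260/9838577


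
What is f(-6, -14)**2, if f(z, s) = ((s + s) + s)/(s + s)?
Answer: 9/4 ≈ 2.2500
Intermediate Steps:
f(z, s) = 3/2 (f(z, s) = (2*s + s)/((2*s)) = (3*s)*(1/(2*s)) = 3/2)
f(-6, -14)**2 = (3/2)**2 = 9/4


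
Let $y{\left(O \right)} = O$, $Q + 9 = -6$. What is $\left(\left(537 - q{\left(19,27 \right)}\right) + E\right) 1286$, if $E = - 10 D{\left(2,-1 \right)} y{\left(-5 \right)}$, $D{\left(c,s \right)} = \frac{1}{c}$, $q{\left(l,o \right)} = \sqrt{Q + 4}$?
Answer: $722732 - 1286 i \sqrt{11} \approx 7.2273 \cdot 10^{5} - 4265.2 i$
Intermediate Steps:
$Q = -15$ ($Q = -9 - 6 = -15$)
$q{\left(l,o \right)} = i \sqrt{11}$ ($q{\left(l,o \right)} = \sqrt{-15 + 4} = \sqrt{-11} = i \sqrt{11}$)
$E = 25$ ($E = - \frac{10}{2} \left(-5\right) = \left(-10\right) \frac{1}{2} \left(-5\right) = \left(-5\right) \left(-5\right) = 25$)
$\left(\left(537 - q{\left(19,27 \right)}\right) + E\right) 1286 = \left(\left(537 - i \sqrt{11}\right) + 25\right) 1286 = \left(562 - i \sqrt{11}\right) 1286 = 722732 - 1286 i \sqrt{11}$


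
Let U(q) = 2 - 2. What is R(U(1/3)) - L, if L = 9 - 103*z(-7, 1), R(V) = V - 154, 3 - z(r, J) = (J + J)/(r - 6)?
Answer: 2104/13 ≈ 161.85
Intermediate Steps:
z(r, J) = 3 - 2*J/(-6 + r) (z(r, J) = 3 - (J + J)/(r - 6) = 3 - 2*J/(-6 + r))
U(q) = 0
R(V) = -154 + V
L = -4106/13 (L = 9 - 103*(-18 - 2*1 + 3*(-7))/(-6 - 7) = 9 - 103*(-18 - 2 - 21)/(-13) = 9 - (-103)*(-41)/13 = 9 - 103*41/13 = 9 - 4223/13 = -4106/13 ≈ -315.85)
R(U(1/3)) - L = (-154 + 0) - 1*(-4106/13) = -154 + 4106/13 = 2104/13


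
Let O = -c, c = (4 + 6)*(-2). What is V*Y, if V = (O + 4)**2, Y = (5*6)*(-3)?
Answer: -51840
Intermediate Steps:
Y = -90 (Y = 30*(-3) = -90)
c = -20 (c = 10*(-2) = -20)
O = 20 (O = -1*(-20) = 20)
V = 576 (V = (20 + 4)**2 = 24**2 = 576)
V*Y = 576*(-90) = -51840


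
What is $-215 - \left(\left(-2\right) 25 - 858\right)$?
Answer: $693$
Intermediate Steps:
$-215 - \left(\left(-2\right) 25 - 858\right) = -215 - \left(-50 - 858\right) = -215 - -908 = -215 + 908 = 693$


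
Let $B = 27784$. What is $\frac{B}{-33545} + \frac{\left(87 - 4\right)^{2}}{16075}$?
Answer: $- \frac{43107259}{107847175} \approx -0.39971$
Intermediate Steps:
$\frac{B}{-33545} + \frac{\left(87 - 4\right)^{2}}{16075} = \frac{27784}{-33545} + \frac{\left(87 - 4\right)^{2}}{16075} = 27784 \left(- \frac{1}{33545}\right) + 83^{2} \cdot \frac{1}{16075} = - \frac{27784}{33545} + 6889 \cdot \frac{1}{16075} = - \frac{27784}{33545} + \frac{6889}{16075} = - \frac{43107259}{107847175}$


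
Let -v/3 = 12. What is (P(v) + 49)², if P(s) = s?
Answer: 169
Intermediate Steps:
v = -36 (v = -3*12 = -36)
(P(v) + 49)² = (-36 + 49)² = 13² = 169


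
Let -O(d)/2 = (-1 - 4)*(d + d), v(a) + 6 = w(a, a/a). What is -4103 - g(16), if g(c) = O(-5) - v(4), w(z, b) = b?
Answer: -4008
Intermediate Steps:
v(a) = -5 (v(a) = -6 + a/a = -6 + 1 = -5)
O(d) = 20*d (O(d) = -2*(-1 - 4)*(d + d) = -(-10)*2*d = -(-20)*d = 20*d)
g(c) = -95 (g(c) = 20*(-5) - 1*(-5) = -100 + 5 = -95)
-4103 - g(16) = -4103 - 1*(-95) = -4103 + 95 = -4008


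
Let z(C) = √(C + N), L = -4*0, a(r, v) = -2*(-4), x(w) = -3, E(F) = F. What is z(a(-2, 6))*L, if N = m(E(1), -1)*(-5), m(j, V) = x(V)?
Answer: 0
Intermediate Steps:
m(j, V) = -3
a(r, v) = 8
L = 0
N = 15 (N = -3*(-5) = 15)
z(C) = √(15 + C) (z(C) = √(C + 15) = √(15 + C))
z(a(-2, 6))*L = √(15 + 8)*0 = √23*0 = 0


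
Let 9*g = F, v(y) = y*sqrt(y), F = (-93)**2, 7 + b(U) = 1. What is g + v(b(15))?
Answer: 961 - 6*I*sqrt(6) ≈ 961.0 - 14.697*I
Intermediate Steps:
b(U) = -6 (b(U) = -7 + 1 = -6)
F = 8649
v(y) = y**(3/2)
g = 961 (g = (1/9)*8649 = 961)
g + v(b(15)) = 961 + (-6)**(3/2) = 961 - 6*I*sqrt(6)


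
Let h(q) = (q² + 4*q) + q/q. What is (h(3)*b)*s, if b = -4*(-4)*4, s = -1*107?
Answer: -150656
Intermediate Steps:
h(q) = 1 + q² + 4*q (h(q) = (q² + 4*q) + 1 = 1 + q² + 4*q)
s = -107
b = 64 (b = 16*4 = 64)
(h(3)*b)*s = ((1 + 3² + 4*3)*64)*(-107) = ((1 + 9 + 12)*64)*(-107) = (22*64)*(-107) = 1408*(-107) = -150656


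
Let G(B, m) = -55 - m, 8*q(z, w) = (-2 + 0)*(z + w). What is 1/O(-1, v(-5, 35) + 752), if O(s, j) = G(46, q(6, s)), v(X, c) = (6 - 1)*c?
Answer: -4/215 ≈ -0.018605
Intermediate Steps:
q(z, w) = -w/4 - z/4 (q(z, w) = ((-2 + 0)*(z + w))/8 = (-2*(w + z))/8 = (-2*w - 2*z)/8 = -w/4 - z/4)
v(X, c) = 5*c
O(s, j) = -107/2 + s/4 (O(s, j) = -55 - (-s/4 - ¼*6) = -55 - (-s/4 - 3/2) = -55 - (-3/2 - s/4) = -55 + (3/2 + s/4) = -107/2 + s/4)
1/O(-1, v(-5, 35) + 752) = 1/(-107/2 + (¼)*(-1)) = 1/(-107/2 - ¼) = 1/(-215/4) = -4/215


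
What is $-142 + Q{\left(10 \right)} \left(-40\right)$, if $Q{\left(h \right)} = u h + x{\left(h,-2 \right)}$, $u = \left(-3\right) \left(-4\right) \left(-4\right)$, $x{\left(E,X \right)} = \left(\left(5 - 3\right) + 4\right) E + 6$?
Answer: $16418$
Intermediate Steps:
$x{\left(E,X \right)} = 6 + 6 E$ ($x{\left(E,X \right)} = \left(2 + 4\right) E + 6 = 6 E + 6 = 6 + 6 E$)
$u = -48$ ($u = 12 \left(-4\right) = -48$)
$Q{\left(h \right)} = 6 - 42 h$ ($Q{\left(h \right)} = - 48 h + \left(6 + 6 h\right) = 6 - 42 h$)
$-142 + Q{\left(10 \right)} \left(-40\right) = -142 + \left(6 - 420\right) \left(-40\right) = -142 - -16560 = -142 + 16560 = 16418$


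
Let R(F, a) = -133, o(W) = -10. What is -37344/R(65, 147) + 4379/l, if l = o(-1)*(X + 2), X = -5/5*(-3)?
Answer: 1284793/6650 ≈ 193.20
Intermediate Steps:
X = 3 (X = -5*⅕*(-3) = -1*(-3) = 3)
l = -50 (l = -10*(3 + 2) = -10*5 = -50)
-37344/R(65, 147) + 4379/l = -37344/(-133) + 4379/(-50) = -37344*(-1/133) + 4379*(-1/50) = 37344/133 - 4379/50 = 1284793/6650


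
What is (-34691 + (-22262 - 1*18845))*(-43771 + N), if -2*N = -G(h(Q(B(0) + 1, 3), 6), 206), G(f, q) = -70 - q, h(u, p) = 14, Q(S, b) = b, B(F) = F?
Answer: 3328214382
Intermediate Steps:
N = -138 (N = -(-1)*(-70 - 1*206)/2 = -(-1)*(-70 - 206)/2 = -(-1)*(-276)/2 = -½*276 = -138)
(-34691 + (-22262 - 1*18845))*(-43771 + N) = (-34691 + (-22262 - 1*18845))*(-43771 - 138) = (-34691 + (-22262 - 18845))*(-43909) = (-34691 - 41107)*(-43909) = -75798*(-43909) = 3328214382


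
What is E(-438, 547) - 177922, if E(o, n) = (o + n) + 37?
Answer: -177776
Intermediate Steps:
E(o, n) = 37 + n + o (E(o, n) = (n + o) + 37 = 37 + n + o)
E(-438, 547) - 177922 = (37 + 547 - 438) - 177922 = 146 - 177922 = -177776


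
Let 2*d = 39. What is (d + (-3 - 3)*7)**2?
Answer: 2025/4 ≈ 506.25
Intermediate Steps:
d = 39/2 (d = (1/2)*39 = 39/2 ≈ 19.500)
(d + (-3 - 3)*7)**2 = (39/2 + (-3 - 3)*7)**2 = (39/2 - 6*7)**2 = (39/2 - 42)**2 = (-45/2)**2 = 2025/4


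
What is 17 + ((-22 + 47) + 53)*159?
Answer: 12419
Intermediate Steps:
17 + ((-22 + 47) + 53)*159 = 17 + (25 + 53)*159 = 17 + 78*159 = 17 + 12402 = 12419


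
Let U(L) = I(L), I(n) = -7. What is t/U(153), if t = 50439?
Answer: -50439/7 ≈ -7205.6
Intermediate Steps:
U(L) = -7
t/U(153) = 50439/(-7) = 50439*(-⅐) = -50439/7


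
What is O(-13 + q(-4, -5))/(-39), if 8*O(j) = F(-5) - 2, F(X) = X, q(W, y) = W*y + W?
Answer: 7/312 ≈ 0.022436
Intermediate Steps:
q(W, y) = W + W*y
O(j) = -7/8 (O(j) = (-5 - 2)/8 = (⅛)*(-7) = -7/8)
O(-13 + q(-4, -5))/(-39) = -7/8/(-39) = -7/8*(-1/39) = 7/312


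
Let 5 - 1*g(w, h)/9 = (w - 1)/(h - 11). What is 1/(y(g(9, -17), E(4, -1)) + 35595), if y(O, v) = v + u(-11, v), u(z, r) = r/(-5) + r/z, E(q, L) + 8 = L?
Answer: 55/1957374 ≈ 2.8099e-5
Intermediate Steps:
E(q, L) = -8 + L
u(z, r) = -r/5 + r/z (u(z, r) = r*(-⅕) + r/z = -r/5 + r/z)
g(w, h) = 45 - 9*(-1 + w)/(-11 + h) (g(w, h) = 45 - 9*(w - 1)/(h - 11) = 45 - 9*(-1 + w)/(-11 + h))
y(O, v) = 39*v/55 (y(O, v) = v + (-v/5 + v/(-11)) = v + (-v/5 + v*(-1/11)) = v + (-v/5 - v/11) = v - 16*v/55 = 39*v/55)
1/(y(g(9, -17), E(4, -1)) + 35595) = 1/(39*(-8 - 1)/55 + 35595) = 1/((39/55)*(-9) + 35595) = 1/(-351/55 + 35595) = 1/(1957374/55) = 55/1957374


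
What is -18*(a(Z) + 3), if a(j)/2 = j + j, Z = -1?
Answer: 18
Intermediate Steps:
a(j) = 4*j (a(j) = 2*(j + j) = 2*(2*j) = 4*j)
-18*(a(Z) + 3) = -18*(4*(-1) + 3) = -18*(-4 + 3) = -18*(-1) = 18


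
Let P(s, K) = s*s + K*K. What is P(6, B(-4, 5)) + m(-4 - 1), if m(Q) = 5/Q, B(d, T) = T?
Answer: 60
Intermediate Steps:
P(s, K) = K**2 + s**2 (P(s, K) = s**2 + K**2 = K**2 + s**2)
P(6, B(-4, 5)) + m(-4 - 1) = (5**2 + 6**2) + 5/(-4 - 1) = (25 + 36) + 5/(-5) = 61 + 5*(-1/5) = 61 - 1 = 60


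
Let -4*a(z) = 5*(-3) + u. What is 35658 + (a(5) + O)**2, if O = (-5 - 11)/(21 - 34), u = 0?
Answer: 96486313/2704 ≈ 35683.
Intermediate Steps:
a(z) = 15/4 (a(z) = -(5*(-3) + 0)/4 = -(-15 + 0)/4 = -1/4*(-15) = 15/4)
O = 16/13 (O = -16/(-13) = -16*(-1/13) = 16/13 ≈ 1.2308)
35658 + (a(5) + O)**2 = 35658 + (15/4 + 16/13)**2 = 35658 + (259/52)**2 = 35658 + 67081/2704 = 96486313/2704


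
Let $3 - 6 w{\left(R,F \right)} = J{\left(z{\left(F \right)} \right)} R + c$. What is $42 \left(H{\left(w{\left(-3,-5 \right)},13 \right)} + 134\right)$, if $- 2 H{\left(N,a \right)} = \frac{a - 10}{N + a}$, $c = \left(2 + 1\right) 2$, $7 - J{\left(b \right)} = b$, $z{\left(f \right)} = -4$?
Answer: $\frac{11249}{2} \approx 5624.5$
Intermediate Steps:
$J{\left(b \right)} = 7 - b$
$c = 6$ ($c = 3 \cdot 2 = 6$)
$w{\left(R,F \right)} = - \frac{1}{2} - \frac{11 R}{6}$ ($w{\left(R,F \right)} = \frac{1}{2} - \frac{\left(7 - -4\right) R + 6}{6} = \frac{1}{2} - \frac{\left(7 + 4\right) R + 6}{6} = \frac{1}{2} - \frac{11 R + 6}{6} = \frac{1}{2} - \frac{6 + 11 R}{6} = \frac{1}{2} - \left(1 + \frac{11 R}{6}\right) = - \frac{1}{2} - \frac{11 R}{6}$)
$H{\left(N,a \right)} = - \frac{-10 + a}{2 \left(N + a\right)}$ ($H{\left(N,a \right)} = - \frac{\left(a - 10\right) \frac{1}{N + a}}{2} = - \frac{\left(-10 + a\right) \frac{1}{N + a}}{2} = - \frac{\frac{1}{N + a} \left(-10 + a\right)}{2} = - \frac{-10 + a}{2 \left(N + a\right)}$)
$42 \left(H{\left(w{\left(-3,-5 \right)},13 \right)} + 134\right) = 42 \left(\frac{5 - \frac{13}{2}}{\left(- \frac{1}{2} - - \frac{11}{2}\right) + 13} + 134\right) = 42 \left(\frac{5 - \frac{13}{2}}{\left(- \frac{1}{2} + \frac{11}{2}\right) + 13} + 134\right) = 42 \left(\frac{1}{5 + 13} \left(- \frac{3}{2}\right) + 134\right) = 42 \left(\frac{1}{18} \left(- \frac{3}{2}\right) + 134\right) = 42 \left(- \frac{1}{12} + 134\right) = 42 \cdot \frac{1607}{12} = \frac{11249}{2}$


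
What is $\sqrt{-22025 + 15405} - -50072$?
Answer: $50072 + 2 i \sqrt{1655} \approx 50072.0 + 81.363 i$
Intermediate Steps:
$\sqrt{-22025 + 15405} - -50072 = \sqrt{-6620} + 50072 = 2 i \sqrt{1655} + 50072 = 50072 + 2 i \sqrt{1655}$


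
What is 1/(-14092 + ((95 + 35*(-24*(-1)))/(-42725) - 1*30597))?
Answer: -8545/381867692 ≈ -2.2377e-5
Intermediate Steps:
1/(-14092 + ((95 + 35*(-24*(-1)))/(-42725) - 1*30597)) = 1/(-14092 + ((95 + 35*24)*(-1/42725) - 30597)) = 1/(-14092 + ((95 + 840)*(-1/42725) - 30597)) = 1/(-14092 + (935*(-1/42725) - 30597)) = 1/(-14092 + (-187/8545 - 30597)) = 1/(-14092 - 261451552/8545) = 1/(-381867692/8545) = -8545/381867692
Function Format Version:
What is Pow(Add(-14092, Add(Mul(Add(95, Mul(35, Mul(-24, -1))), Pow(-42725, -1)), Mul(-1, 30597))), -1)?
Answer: Rational(-8545, 381867692) ≈ -2.2377e-5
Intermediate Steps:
Pow(Add(-14092, Add(Mul(Add(95, Mul(35, Mul(-24, -1))), Pow(-42725, -1)), Mul(-1, 30597))), -1) = Pow(Add(-14092, Add(Mul(Add(95, Mul(35, 24)), Rational(-1, 42725)), -30597)), -1) = Pow(Add(-14092, Add(Mul(Add(95, 840), Rational(-1, 42725)), -30597)), -1) = Pow(Add(-14092, Add(Mul(935, Rational(-1, 42725)), -30597)), -1) = Pow(Add(-14092, Add(Rational(-187, 8545), -30597)), -1) = Pow(Add(-14092, Rational(-261451552, 8545)), -1) = Pow(Rational(-381867692, 8545), -1) = Rational(-8545, 381867692)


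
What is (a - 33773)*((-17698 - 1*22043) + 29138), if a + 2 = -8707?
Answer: 450436646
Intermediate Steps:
a = -8709 (a = -2 - 8707 = -8709)
(a - 33773)*((-17698 - 1*22043) + 29138) = (-8709 - 33773)*((-17698 - 1*22043) + 29138) = -42482*((-17698 - 22043) + 29138) = -42482*(-39741 + 29138) = -42482*(-10603) = 450436646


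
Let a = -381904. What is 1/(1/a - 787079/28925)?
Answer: -11046573200/300588647341 ≈ -0.036750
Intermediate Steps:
1/(1/a - 787079/28925) = 1/(1/(-381904) - 787079/28925) = 1/(-1/381904 - 787079*1/28925) = 1/(-1/381904 - 787079/28925) = 1/(-300588647341/11046573200) = -11046573200/300588647341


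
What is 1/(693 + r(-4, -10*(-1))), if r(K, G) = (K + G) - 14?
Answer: 1/685 ≈ 0.0014599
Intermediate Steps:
r(K, G) = -14 + G + K (r(K, G) = (G + K) - 14 = -14 + G + K)
1/(693 + r(-4, -10*(-1))) = 1/(693 + (-14 - 10*(-1) - 4)) = 1/(693 + (-14 + 10 - 4)) = 1/(693 - 8) = 1/685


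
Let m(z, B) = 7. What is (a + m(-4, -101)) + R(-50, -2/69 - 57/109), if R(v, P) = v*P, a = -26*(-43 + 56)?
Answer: -2281901/7521 ≈ -303.40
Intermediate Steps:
a = -338 (a = -26*13 = -338)
R(v, P) = P*v
(a + m(-4, -101)) + R(-50, -2/69 - 57/109) = (-338 + 7) + (-2/69 - 57/109)*(-50) = -331 + (-2*1/69 - 57*1/109)*(-50) = -331 + (-2/69 - 57/109)*(-50) = -331 - 4151/7521*(-50) = -331 + 207550/7521 = -2281901/7521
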